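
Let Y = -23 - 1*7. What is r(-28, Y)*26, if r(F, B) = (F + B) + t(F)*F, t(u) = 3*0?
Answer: -1508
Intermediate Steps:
Y = -30 (Y = -23 - 7 = -30)
t(u) = 0
r(F, B) = B + F (r(F, B) = (F + B) + 0*F = (B + F) + 0 = B + F)
r(-28, Y)*26 = (-30 - 28)*26 = -58*26 = -1508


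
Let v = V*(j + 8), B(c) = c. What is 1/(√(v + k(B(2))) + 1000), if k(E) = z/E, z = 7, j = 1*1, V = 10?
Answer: 2000/1999813 - √374/1999813 ≈ 0.00099042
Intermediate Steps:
j = 1
v = 90 (v = 10*(1 + 8) = 10*9 = 90)
k(E) = 7/E
1/(√(v + k(B(2))) + 1000) = 1/(√(90 + 7/2) + 1000) = 1/(√(187/2) + 1000) = 1/(√374/2 + 1000) = 1/(1000 + √374/2)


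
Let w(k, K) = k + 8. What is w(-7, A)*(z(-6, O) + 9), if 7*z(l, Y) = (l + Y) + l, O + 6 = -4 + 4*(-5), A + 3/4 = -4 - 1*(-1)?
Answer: 3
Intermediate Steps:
A = -15/4 (A = -¾ + (-4 - 1*(-1)) = -¾ + (-4 + 1) = -¾ - 3 = -15/4 ≈ -3.7500)
w(k, K) = 8 + k
O = -30 (O = -6 + (-4 + 4*(-5)) = -6 + (-4 - 20) = -6 - 24 = -30)
z(l, Y) = Y/7 + 2*l/7 (z(l, Y) = ((l + Y) + l)/7 = ((Y + l) + l)/7 = (Y + 2*l)/7 = Y/7 + 2*l/7)
w(-7, A)*(z(-6, O) + 9) = (8 - 7)*(((⅐)*(-30) + (2/7)*(-6)) + 9) = 1*((-30/7 - 12/7) + 9) = 1*(-6 + 9) = 1*3 = 3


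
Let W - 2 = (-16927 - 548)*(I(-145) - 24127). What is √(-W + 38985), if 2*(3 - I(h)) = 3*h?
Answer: I*√1670908418/2 ≈ 20438.0*I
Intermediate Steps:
I(h) = 3 - 3*h/2
W = 835532179/2 (W = 2 + (-16927 - 548)*((3 - 3/2*(-145)) - 24127) = 2 - 17475*((3 + 435/2) - 24127) = 2 - 17475*(441/2 - 24127) = 2 - 17475*(-47813/2) = 2 + 835532175/2 = 835532179/2 ≈ 4.1777e+8)
√(-W + 38985) = √(-1*835532179/2 + 38985) = √(-835532179/2 + 38985) = √(-835454209/2) = I*√1670908418/2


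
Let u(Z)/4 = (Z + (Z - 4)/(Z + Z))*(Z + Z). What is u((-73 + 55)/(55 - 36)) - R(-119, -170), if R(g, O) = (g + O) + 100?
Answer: 63677/361 ≈ 176.39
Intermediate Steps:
R(g, O) = 100 + O + g (R(g, O) = (O + g) + 100 = 100 + O + g)
u(Z) = 8*Z*(Z + (-4 + Z)/(2*Z)) (u(Z) = 4*((Z + (Z - 4)/(Z + Z))*(Z + Z)) = 4*((Z + (-4 + Z)/((2*Z)))*(2*Z)) = 4*((Z + (-4 + Z)*(1/(2*Z)))*(2*Z)) = 4*((Z + (-4 + Z)/(2*Z))*(2*Z)) = 4*(2*Z*(Z + (-4 + Z)/(2*Z))) = 8*Z*(Z + (-4 + Z)/(2*Z)))
u((-73 + 55)/(55 - 36)) - R(-119, -170) = (-16 + 4*((-73 + 55)/(55 - 36)) + 8*((-73 + 55)/(55 - 36))²) - (100 - 170 - 119) = (-16 + 4*(-18/19) + 8*(-18/19)²) - 1*(-189) = (-16 + 4*(-18*1/19) + 8*(-18*1/19)²) + 189 = (-16 + 4*(-18/19) + 8*(-18/19)²) + 189 = (-16 - 72/19 + 8*(324/361)) + 189 = (-16 - 72/19 + 2592/361) + 189 = -4552/361 + 189 = 63677/361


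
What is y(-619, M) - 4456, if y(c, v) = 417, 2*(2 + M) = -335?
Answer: -4039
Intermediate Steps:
M = -339/2 (M = -2 + (1/2)*(-335) = -2 - 335/2 = -339/2 ≈ -169.50)
y(-619, M) - 4456 = 417 - 4456 = -4039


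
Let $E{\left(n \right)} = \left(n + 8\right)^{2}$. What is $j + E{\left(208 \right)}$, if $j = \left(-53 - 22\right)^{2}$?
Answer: $52281$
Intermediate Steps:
$j = 5625$ ($j = \left(-75\right)^{2} = 5625$)
$E{\left(n \right)} = \left(8 + n\right)^{2}$
$j + E{\left(208 \right)} = 5625 + \left(8 + 208\right)^{2} = 5625 + 216^{2} = 5625 + 46656 = 52281$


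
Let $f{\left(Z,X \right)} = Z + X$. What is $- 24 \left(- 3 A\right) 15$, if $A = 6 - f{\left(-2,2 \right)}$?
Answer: $6480$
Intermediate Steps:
$f{\left(Z,X \right)} = X + Z$
$A = 6$ ($A = 6 - \left(2 - 2\right) = 6 - 0 = 6 + 0 = 6$)
$- 24 \left(- 3 A\right) 15 = - 24 \left(\left(-3\right) 6\right) 15 = \left(-24\right) \left(-18\right) 15 = 432 \cdot 15 = 6480$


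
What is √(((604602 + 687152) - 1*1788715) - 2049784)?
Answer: I*√2546745 ≈ 1595.9*I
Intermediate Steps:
√(((604602 + 687152) - 1*1788715) - 2049784) = √((1291754 - 1788715) - 2049784) = √(-496961 - 2049784) = √(-2546745) = I*√2546745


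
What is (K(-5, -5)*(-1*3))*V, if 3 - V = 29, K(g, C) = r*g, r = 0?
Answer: 0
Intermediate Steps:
K(g, C) = 0 (K(g, C) = 0*g = 0)
V = -26 (V = 3 - 1*29 = 3 - 29 = -26)
(K(-5, -5)*(-1*3))*V = (0*(-1*3))*(-26) = (0*(-3))*(-26) = 0*(-26) = 0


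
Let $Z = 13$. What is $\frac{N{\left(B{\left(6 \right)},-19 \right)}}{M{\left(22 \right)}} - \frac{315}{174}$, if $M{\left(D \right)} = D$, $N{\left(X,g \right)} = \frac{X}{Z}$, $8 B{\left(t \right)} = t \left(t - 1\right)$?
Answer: $- \frac{59625}{33176} \approx -1.7972$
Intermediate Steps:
$B{\left(t \right)} = \frac{t \left(-1 + t\right)}{8}$ ($B{\left(t \right)} = \frac{t \left(t - 1\right)}{8} = \frac{t \left(-1 + t\right)}{8}$)
$N{\left(X,g \right)} = \frac{X}{13}$
$\frac{N{\left(B{\left(6 \right)},-19 \right)}}{M{\left(22 \right)}} - \frac{315}{174} = \frac{\frac{1}{13} \cdot \frac{1}{8} \cdot 6 \left(-1 + 6\right)}{22} - \frac{315}{174} = \frac{\frac{1}{8} \cdot 6 \cdot 5}{13} \cdot \frac{1}{22} - \frac{105}{58} = \frac{1}{13} \cdot \frac{15}{4} \cdot \frac{1}{22} - \frac{105}{58} = \frac{15}{52} \cdot \frac{1}{22} - \frac{105}{58} = \frac{15}{1144} - \frac{105}{58} = - \frac{59625}{33176}$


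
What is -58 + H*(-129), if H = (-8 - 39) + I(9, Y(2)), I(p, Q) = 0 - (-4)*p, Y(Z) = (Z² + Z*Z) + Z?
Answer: 1361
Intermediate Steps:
Y(Z) = Z + 2*Z² (Y(Z) = (Z² + Z²) + Z = 2*Z² + Z = Z + 2*Z²)
I(p, Q) = 4*p (I(p, Q) = 0 + 4*p = 4*p)
H = -11 (H = (-8 - 39) + 4*9 = -47 + 36 = -11)
-58 + H*(-129) = -58 - 11*(-129) = -58 + 1419 = 1361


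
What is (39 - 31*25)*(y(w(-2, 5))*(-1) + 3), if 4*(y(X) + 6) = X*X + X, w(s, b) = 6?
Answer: 1104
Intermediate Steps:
y(X) = -6 + X/4 + X²/4 (y(X) = -6 + (X*X + X)/4 = -6 + (X² + X)/4 = -6 + (X + X²)/4 = -6 + (X/4 + X²/4) = -6 + X/4 + X²/4)
(39 - 31*25)*(y(w(-2, 5))*(-1) + 3) = (39 - 31*25)*((-6 + (¼)*6 + (¼)*6²)*(-1) + 3) = (39 - 775)*((-6 + 3/2 + (¼)*36)*(-1) + 3) = -736*((-6 + 3/2 + 9)*(-1) + 3) = -736*((9/2)*(-1) + 3) = -736*(-9/2 + 3) = -736*(-3/2) = 1104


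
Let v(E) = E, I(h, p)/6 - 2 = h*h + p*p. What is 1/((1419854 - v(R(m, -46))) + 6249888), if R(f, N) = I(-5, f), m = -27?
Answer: 1/7665206 ≈ 1.3046e-7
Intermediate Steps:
I(h, p) = 12 + 6*h² + 6*p² (I(h, p) = 12 + 6*(h*h + p*p) = 12 + 6*(h² + p²) = 12 + (6*h² + 6*p²) = 12 + 6*h² + 6*p²)
R(f, N) = 162 + 6*f² (R(f, N) = 12 + 6*(-5)² + 6*f² = 12 + 6*25 + 6*f² = 12 + 150 + 6*f² = 162 + 6*f²)
1/((1419854 - v(R(m, -46))) + 6249888) = 1/((1419854 - (162 + 6*(-27)²)) + 6249888) = 1/((1419854 - (162 + 6*729)) + 6249888) = 1/((1419854 - (162 + 4374)) + 6249888) = 1/((1419854 - 1*4536) + 6249888) = 1/((1419854 - 4536) + 6249888) = 1/(1415318 + 6249888) = 1/7665206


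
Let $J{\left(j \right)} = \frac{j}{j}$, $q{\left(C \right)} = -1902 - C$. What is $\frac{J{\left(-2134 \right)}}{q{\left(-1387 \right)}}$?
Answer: $- \frac{1}{515} \approx -0.0019417$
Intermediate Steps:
$J{\left(j \right)} = 1$
$\frac{J{\left(-2134 \right)}}{q{\left(-1387 \right)}} = 1 \frac{1}{-1902 - -1387} = 1 \frac{1}{-1902 + 1387} = 1 \frac{1}{-515} = 1 \left(- \frac{1}{515}\right) = - \frac{1}{515}$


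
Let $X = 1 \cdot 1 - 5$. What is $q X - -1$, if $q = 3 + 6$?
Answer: $-35$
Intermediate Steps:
$X = -4$ ($X = 1 - 5 = -4$)
$q = 9$
$q X - -1 = 9 \left(-4\right) - -1 = -36 + \left(-2 + 3\right) = -36 + 1 = -35$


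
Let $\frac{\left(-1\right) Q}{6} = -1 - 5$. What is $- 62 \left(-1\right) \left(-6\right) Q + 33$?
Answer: $-13359$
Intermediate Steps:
$Q = 36$ ($Q = - 6 \left(-1 - 5\right) = \left(-6\right) \left(-6\right) = 36$)
$- 62 \left(-1\right) \left(-6\right) Q + 33 = - 62 \left(-1\right) \left(-6\right) 36 + 33 = - 62 \cdot 6 \cdot 36 + 33 = \left(-62\right) 216 + 33 = -13392 + 33 = -13359$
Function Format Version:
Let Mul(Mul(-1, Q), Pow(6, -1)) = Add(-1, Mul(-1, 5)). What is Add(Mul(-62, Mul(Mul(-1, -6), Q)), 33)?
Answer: -13359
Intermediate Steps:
Q = 36 (Q = Mul(-6, Add(-1, Mul(-1, 5))) = Mul(-6, Add(-1, -5)) = Mul(-6, -6) = 36)
Add(Mul(-62, Mul(Mul(-1, -6), Q)), 33) = Add(Mul(-62, Mul(Mul(-1, -6), 36)), 33) = Add(Mul(-62, Mul(6, 36)), 33) = Add(Mul(-62, 216), 33) = Add(-13392, 33) = -13359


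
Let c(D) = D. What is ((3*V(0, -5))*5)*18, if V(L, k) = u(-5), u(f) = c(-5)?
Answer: -1350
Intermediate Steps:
u(f) = -5
V(L, k) = -5
((3*V(0, -5))*5)*18 = ((3*(-5))*5)*18 = -15*5*18 = -75*18 = -1350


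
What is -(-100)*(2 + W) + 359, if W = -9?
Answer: -341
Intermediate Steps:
-(-100)*(2 + W) + 359 = -(-100)*(2 - 9) + 359 = -(-100)*(-7) + 359 = -10*70 + 359 = -700 + 359 = -341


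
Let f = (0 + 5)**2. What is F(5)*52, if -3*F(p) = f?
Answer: -1300/3 ≈ -433.33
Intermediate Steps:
f = 25 (f = 5**2 = 25)
F(p) = -25/3 (F(p) = -1/3*25 = -25/3)
F(5)*52 = -25/3*52 = -1300/3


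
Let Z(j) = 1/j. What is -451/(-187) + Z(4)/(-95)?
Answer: 15563/6460 ≈ 2.4091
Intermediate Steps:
-451/(-187) + Z(4)/(-95) = -451/(-187) + 1/(4*(-95)) = -451*(-1/187) + (¼)*(-1/95) = 41/17 - 1/380 = 15563/6460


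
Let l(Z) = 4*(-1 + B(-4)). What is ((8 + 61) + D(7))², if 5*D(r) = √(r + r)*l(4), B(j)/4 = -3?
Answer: 156881/25 - 7176*√14/5 ≈ 905.21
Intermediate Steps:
B(j) = -12 (B(j) = 4*(-3) = -12)
l(Z) = -52 (l(Z) = 4*(-1 - 12) = 4*(-13) = -52)
D(r) = -52*√2*√r/5 (D(r) = (√(r + r)*(-52))/5 = (√(2*r)*(-52))/5 = ((√2*√r)*(-52))/5 = (-52*√2*√r)/5 = -52*√2*√r/5)
((8 + 61) + D(7))² = ((8 + 61) - 52*√2*√7/5)² = (69 - 52*√14/5)²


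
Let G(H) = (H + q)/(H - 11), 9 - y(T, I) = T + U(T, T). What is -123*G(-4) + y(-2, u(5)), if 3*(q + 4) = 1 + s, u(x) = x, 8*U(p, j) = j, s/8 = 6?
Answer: 955/12 ≈ 79.583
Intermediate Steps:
s = 48 (s = 8*6 = 48)
U(p, j) = j/8
q = 37/3 (q = -4 + (1 + 48)/3 = -4 + (1/3)*49 = -4 + 49/3 = 37/3 ≈ 12.333)
y(T, I) = 9 - 9*T/8 (y(T, I) = 9 - (T + T/8) = 9 - 9*T/8)
G(H) = (37/3 + H)/(-11 + H) (G(H) = (H + 37/3)/(H - 11) = (37/3 + H)/(-11 + H))
-123*G(-4) + y(-2, u(5)) = -123*(37/3 - 4)/(-11 - 4) + (9 - 9/8*(-2)) = -123*25/((-15)*3) + (9 + 9/4) = -(-41)*25/(5*3) + 45/4 = -123*(-5/9) + 45/4 = 205/3 + 45/4 = 955/12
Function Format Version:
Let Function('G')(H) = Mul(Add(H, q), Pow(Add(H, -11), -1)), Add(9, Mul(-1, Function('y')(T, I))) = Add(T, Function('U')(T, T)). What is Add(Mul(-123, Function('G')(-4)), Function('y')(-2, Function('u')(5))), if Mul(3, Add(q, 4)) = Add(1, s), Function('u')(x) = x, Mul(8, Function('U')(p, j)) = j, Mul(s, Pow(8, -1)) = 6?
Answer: Rational(955, 12) ≈ 79.583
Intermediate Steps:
s = 48 (s = Mul(8, 6) = 48)
Function('U')(p, j) = Mul(Rational(1, 8), j)
q = Rational(37, 3) (q = Add(-4, Mul(Rational(1, 3), Add(1, 48))) = Add(-4, Mul(Rational(1, 3), 49)) = Add(-4, Rational(49, 3)) = Rational(37, 3) ≈ 12.333)
Function('y')(T, I) = Add(9, Mul(Rational(-9, 8), T)) (Function('y')(T, I) = Add(9, Mul(-1, Add(T, Mul(Rational(1, 8), T)))) = Add(9, Mul(-1, Mul(Rational(9, 8), T))) = Add(9, Mul(Rational(-9, 8), T)))
Function('G')(H) = Mul(Pow(Add(-11, H), -1), Add(Rational(37, 3), H)) (Function('G')(H) = Mul(Add(H, Rational(37, 3)), Pow(Add(H, -11), -1)) = Mul(Add(Rational(37, 3), H), Pow(Add(-11, H), -1)) = Mul(Pow(Add(-11, H), -1), Add(Rational(37, 3), H)))
Add(Mul(-123, Function('G')(-4)), Function('y')(-2, Function('u')(5))) = Add(Mul(-123, Mul(Pow(Add(-11, -4), -1), Add(Rational(37, 3), -4))), Add(9, Mul(Rational(-9, 8), -2))) = Add(Mul(-123, Mul(Pow(-15, -1), Rational(25, 3))), Add(9, Rational(9, 4))) = Add(Mul(-123, Mul(Rational(-1, 15), Rational(25, 3))), Rational(45, 4)) = Add(Mul(-123, Rational(-5, 9)), Rational(45, 4)) = Add(Rational(205, 3), Rational(45, 4)) = Rational(955, 12)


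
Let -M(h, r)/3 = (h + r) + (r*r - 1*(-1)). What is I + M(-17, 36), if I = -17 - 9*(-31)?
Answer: -3686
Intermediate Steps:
M(h, r) = -3 - 3*h - 3*r - 3*r² (M(h, r) = -3*((h + r) + (r*r - 1*(-1))) = -3*((h + r) + (r² + 1)) = -3*((h + r) + (1 + r²)) = -3*(1 + h + r + r²) = -3 - 3*h - 3*r - 3*r²)
I = 262 (I = -17 + 279 = 262)
I + M(-17, 36) = 262 + (-3 - 3*(-17) - 3*36 - 3*36²) = 262 + (-3 + 51 - 108 - 3*1296) = 262 + (-3 + 51 - 108 - 3888) = 262 - 3948 = -3686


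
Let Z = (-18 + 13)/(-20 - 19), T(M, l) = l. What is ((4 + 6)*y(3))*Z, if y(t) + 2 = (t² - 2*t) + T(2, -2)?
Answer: -50/39 ≈ -1.2821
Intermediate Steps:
Z = 5/39 (Z = -5/(-39) = -5*(-1/39) = 5/39 ≈ 0.12821)
y(t) = -4 + t² - 2*t (y(t) = -2 + ((t² - 2*t) - 2) = -2 + (-2 + t² - 2*t) = -4 + t² - 2*t)
((4 + 6)*y(3))*Z = ((4 + 6)*(-4 + 3² - 2*3))*(5/39) = (10*(-4 + 9 - 6))*(5/39) = (10*(-1))*(5/39) = -10*5/39 = -50/39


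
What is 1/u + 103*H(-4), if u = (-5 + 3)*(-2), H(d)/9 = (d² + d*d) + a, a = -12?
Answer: 74161/4 ≈ 18540.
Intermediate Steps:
H(d) = -108 + 18*d² (H(d) = 9*((d² + d*d) - 12) = 9*((d² + d²) - 12) = 9*(2*d² - 12) = 9*(-12 + 2*d²) = -108 + 18*d²)
u = 4 (u = -2*(-2) = 4)
1/u + 103*H(-4) = 1/4 + 103*(-108 + 18*(-4)²) = ¼ + 103*(-108 + 18*16) = ¼ + 103*(-108 + 288) = ¼ + 103*180 = ¼ + 18540 = 74161/4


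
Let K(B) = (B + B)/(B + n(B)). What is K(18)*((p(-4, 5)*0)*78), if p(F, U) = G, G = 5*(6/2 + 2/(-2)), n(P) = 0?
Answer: 0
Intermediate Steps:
G = 10 (G = 5*(6*(½) + 2*(-½)) = 5*(3 - 1) = 5*2 = 10)
p(F, U) = 10
K(B) = 2 (K(B) = (B + B)/(B + 0) = (2*B)/B = 2)
K(18)*((p(-4, 5)*0)*78) = 2*((10*0)*78) = 2*(0*78) = 2*0 = 0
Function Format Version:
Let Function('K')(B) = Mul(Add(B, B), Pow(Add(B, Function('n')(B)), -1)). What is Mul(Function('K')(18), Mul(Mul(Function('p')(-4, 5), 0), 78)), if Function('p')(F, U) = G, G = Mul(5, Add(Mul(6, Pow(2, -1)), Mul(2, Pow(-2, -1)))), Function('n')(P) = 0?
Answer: 0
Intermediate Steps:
G = 10 (G = Mul(5, Add(Mul(6, Rational(1, 2)), Mul(2, Rational(-1, 2)))) = Mul(5, Add(3, -1)) = Mul(5, 2) = 10)
Function('p')(F, U) = 10
Function('K')(B) = 2 (Function('K')(B) = Mul(Add(B, B), Pow(Add(B, 0), -1)) = Mul(Mul(2, B), Pow(B, -1)) = 2)
Mul(Function('K')(18), Mul(Mul(Function('p')(-4, 5), 0), 78)) = Mul(2, Mul(Mul(10, 0), 78)) = Mul(2, Mul(0, 78)) = Mul(2, 0) = 0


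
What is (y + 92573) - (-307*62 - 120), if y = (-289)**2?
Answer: 195248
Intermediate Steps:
y = 83521
(y + 92573) - (-307*62 - 120) = (83521 + 92573) - (-307*62 - 120) = 176094 - (-19034 - 120) = 176094 - 1*(-19154) = 176094 + 19154 = 195248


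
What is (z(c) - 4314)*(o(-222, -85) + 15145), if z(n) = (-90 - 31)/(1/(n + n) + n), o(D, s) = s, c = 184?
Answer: -1466635218200/22571 ≈ -6.4979e+7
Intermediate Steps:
z(n) = -121/(n + 1/(2*n)) (z(n) = -121/(1/(2*n) + n) = -121/(n + 1/(2*n)))
(z(c) - 4314)*(o(-222, -85) + 15145) = (-242*184/(1 + 2*184²) - 4314)*(-85 + 15145) = (-242*184/(1 + 2*33856) - 4314)*15060 = (-242*184/(1 + 67712) - 4314)*15060 = (-242*184/67713 - 4314)*15060 = (-242*184*1/67713 - 4314)*15060 = (-44528/67713 - 4314)*15060 = -292158410/67713*15060 = -1466635218200/22571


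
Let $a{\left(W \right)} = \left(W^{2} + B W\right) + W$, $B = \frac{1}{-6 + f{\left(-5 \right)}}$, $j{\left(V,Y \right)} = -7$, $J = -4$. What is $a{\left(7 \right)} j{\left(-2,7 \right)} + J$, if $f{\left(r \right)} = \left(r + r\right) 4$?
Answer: $- \frac{18167}{46} \approx -394.93$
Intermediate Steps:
$f{\left(r \right)} = 8 r$ ($f{\left(r \right)} = 2 r 4 = 8 r$)
$B = - \frac{1}{46}$ ($B = \frac{1}{-6 + 8 \left(-5\right)} = \frac{1}{-6 - 40} = \frac{1}{-46} = - \frac{1}{46} \approx -0.021739$)
$a{\left(W \right)} = W^{2} + \frac{45 W}{46}$ ($a{\left(W \right)} = \left(W^{2} - \frac{W}{46}\right) + W = W^{2} + \frac{45 W}{46}$)
$a{\left(7 \right)} j{\left(-2,7 \right)} + J = \frac{1}{46} \cdot 7 \left(45 + 46 \cdot 7\right) \left(-7\right) - 4 = \frac{1}{46} \cdot 7 \left(45 + 322\right) \left(-7\right) - 4 = \frac{1}{46} \cdot 7 \cdot 367 \left(-7\right) - 4 = \frac{2569}{46} \left(-7\right) - 4 = - \frac{17983}{46} - 4 = - \frac{18167}{46}$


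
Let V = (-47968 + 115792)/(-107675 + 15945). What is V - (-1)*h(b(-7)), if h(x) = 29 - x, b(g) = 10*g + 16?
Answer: 3772883/45865 ≈ 82.261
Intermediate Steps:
b(g) = 16 + 10*g
V = -33912/45865 (V = 67824/(-91730) = 67824*(-1/91730) = -33912/45865 ≈ -0.73939)
V - (-1)*h(b(-7)) = -33912/45865 - (-1)*(29 - (16 + 10*(-7))) = -33912/45865 - (-1)*(29 - (16 - 70)) = -33912/45865 - (-1)*(29 - 1*(-54)) = -33912/45865 - (-1)*(29 + 54) = -33912/45865 - (-1)*83 = -33912/45865 - 1*(-83) = -33912/45865 + 83 = 3772883/45865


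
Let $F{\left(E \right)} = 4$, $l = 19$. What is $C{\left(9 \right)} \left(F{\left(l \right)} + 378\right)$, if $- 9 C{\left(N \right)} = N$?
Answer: $-382$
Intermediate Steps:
$C{\left(N \right)} = - \frac{N}{9}$
$C{\left(9 \right)} \left(F{\left(l \right)} + 378\right) = \left(- \frac{1}{9}\right) 9 \left(4 + 378\right) = \left(-1\right) 382 = -382$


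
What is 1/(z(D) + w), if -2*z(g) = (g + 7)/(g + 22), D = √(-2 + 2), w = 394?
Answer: 44/17329 ≈ 0.0025391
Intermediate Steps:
D = 0 (D = √0 = 0)
z(g) = -(7 + g)/(2*(22 + g)) (z(g) = -(g + 7)/(2*(g + 22)) = -(7 + g)/(2*(22 + g)))
1/(z(D) + w) = 1/((-7 - 1*0)/(2*(22 + 0)) + 394) = 1/((½)*(-7 + 0)/22 + 394) = 1/((½)*(1/22)*(-7) + 394) = 1/(-7/44 + 394) = 1/(17329/44) = 44/17329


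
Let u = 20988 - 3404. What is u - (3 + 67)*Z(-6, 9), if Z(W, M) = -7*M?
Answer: 21994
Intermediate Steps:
u = 17584
u - (3 + 67)*Z(-6, 9) = 17584 - (3 + 67)*(-7*9) = 17584 - 70*(-63) = 17584 - 1*(-4410) = 17584 + 4410 = 21994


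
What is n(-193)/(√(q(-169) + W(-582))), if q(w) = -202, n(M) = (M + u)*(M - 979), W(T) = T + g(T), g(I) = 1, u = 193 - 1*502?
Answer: -588344*I*√87/261 ≈ -21026.0*I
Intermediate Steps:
u = -309 (u = 193 - 502 = -309)
W(T) = 1 + T (W(T) = T + 1 = 1 + T)
n(M) = (-979 + M)*(-309 + M) (n(M) = (M - 309)*(M - 979) = (-309 + M)*(-979 + M) = (-979 + M)*(-309 + M))
n(-193)/(√(q(-169) + W(-582))) = (302511 + (-193)² - 1288*(-193))/(√(-202 + (1 - 582))) = (302511 + 37249 + 248584)/(√(-202 - 581)) = 588344/(√(-783)) = 588344/((3*I*√87)) = 588344*(-I*√87/261) = -588344*I*√87/261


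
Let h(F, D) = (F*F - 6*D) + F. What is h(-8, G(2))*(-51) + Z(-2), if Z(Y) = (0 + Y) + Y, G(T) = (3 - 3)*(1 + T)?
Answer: -2860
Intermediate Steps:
G(T) = 0 (G(T) = 0*(1 + T) = 0)
h(F, D) = F + F² - 6*D (h(F, D) = (F² - 6*D) + F = F + F² - 6*D)
Z(Y) = 2*Y (Z(Y) = Y + Y = 2*Y)
h(-8, G(2))*(-51) + Z(-2) = (-8 + (-8)² - 6*0)*(-51) + 2*(-2) = (-8 + 64 + 0)*(-51) - 4 = 56*(-51) - 4 = -2856 - 4 = -2860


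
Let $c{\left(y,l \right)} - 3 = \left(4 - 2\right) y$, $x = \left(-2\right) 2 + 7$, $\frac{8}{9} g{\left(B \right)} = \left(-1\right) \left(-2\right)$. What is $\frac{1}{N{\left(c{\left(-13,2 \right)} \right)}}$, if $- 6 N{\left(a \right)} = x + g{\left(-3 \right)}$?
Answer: $- \frac{8}{7} \approx -1.1429$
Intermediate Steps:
$g{\left(B \right)} = \frac{9}{4}$ ($g{\left(B \right)} = \frac{9 \left(\left(-1\right) \left(-2\right)\right)}{8} = \frac{9}{8} \cdot 2 = \frac{9}{4}$)
$x = 3$ ($x = -4 + 7 = 3$)
$c{\left(y,l \right)} = 3 + 2 y$ ($c{\left(y,l \right)} = 3 + \left(4 - 2\right) y = 3 + 2 y$)
$N{\left(a \right)} = - \frac{7}{8}$ ($N{\left(a \right)} = - \frac{3 + \frac{9}{4}}{6} = \left(- \frac{1}{6}\right) \frac{21}{4} = - \frac{7}{8}$)
$\frac{1}{N{\left(c{\left(-13,2 \right)} \right)}} = \frac{1}{- \frac{7}{8}} = - \frac{8}{7}$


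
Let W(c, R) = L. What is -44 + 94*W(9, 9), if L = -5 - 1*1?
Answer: -608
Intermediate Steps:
L = -6 (L = -5 - 1 = -6)
W(c, R) = -6
-44 + 94*W(9, 9) = -44 + 94*(-6) = -44 - 564 = -608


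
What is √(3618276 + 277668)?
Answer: 2*√973986 ≈ 1973.8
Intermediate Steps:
√(3618276 + 277668) = √3895944 = 2*√973986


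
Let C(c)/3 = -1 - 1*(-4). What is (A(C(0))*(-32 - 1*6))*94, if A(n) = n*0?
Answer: 0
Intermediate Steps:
C(c) = 9 (C(c) = 3*(-1 - 1*(-4)) = 3*(-1 + 4) = 3*3 = 9)
A(n) = 0
(A(C(0))*(-32 - 1*6))*94 = (0*(-32 - 1*6))*94 = (0*(-32 - 6))*94 = (0*(-38))*94 = 0*94 = 0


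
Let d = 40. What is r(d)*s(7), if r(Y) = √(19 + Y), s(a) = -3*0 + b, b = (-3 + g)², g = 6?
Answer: 9*√59 ≈ 69.130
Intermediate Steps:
b = 9 (b = (-3 + 6)² = 3² = 9)
s(a) = 9 (s(a) = -3*0 + 9 = 0 + 9 = 9)
r(d)*s(7) = √(19 + 40)*9 = √59*9 = 9*√59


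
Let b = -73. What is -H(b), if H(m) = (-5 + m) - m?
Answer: 5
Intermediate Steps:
H(m) = -5
-H(b) = -1*(-5) = 5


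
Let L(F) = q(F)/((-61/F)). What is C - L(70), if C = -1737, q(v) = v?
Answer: -101057/61 ≈ -1656.7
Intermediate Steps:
L(F) = -F**2/61 (L(F) = F/((-61/F)) = F*(-F/61) = -F**2/61)
C - L(70) = -1737 - (-1)*70**2/61 = -1737 - (-1)*4900/61 = -1737 - 1*(-4900/61) = -1737 + 4900/61 = -101057/61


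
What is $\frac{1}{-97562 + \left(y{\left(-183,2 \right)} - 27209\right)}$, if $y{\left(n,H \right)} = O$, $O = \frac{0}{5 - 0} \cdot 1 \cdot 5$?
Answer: $- \frac{1}{124771} \approx -8.0147 \cdot 10^{-6}$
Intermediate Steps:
$O = 0$ ($O = \frac{0}{5 + 0} \cdot 1 \cdot 5 = \frac{0}{5} \cdot 1 \cdot 5 = 0 \cdot \frac{1}{5} \cdot 1 \cdot 5 = 0 \cdot 1 \cdot 5 = 0 \cdot 5 = 0$)
$y{\left(n,H \right)} = 0$
$\frac{1}{-97562 + \left(y{\left(-183,2 \right)} - 27209\right)} = \frac{1}{-97562 + \left(0 - 27209\right)} = \frac{1}{-97562 - 27209} = \frac{1}{-124771} = - \frac{1}{124771}$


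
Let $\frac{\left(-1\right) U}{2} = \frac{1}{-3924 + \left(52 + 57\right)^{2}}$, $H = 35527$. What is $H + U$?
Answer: $\frac{282688337}{7957} \approx 35527.0$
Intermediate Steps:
$U = - \frac{2}{7957}$ ($U = - \frac{2}{-3924 + \left(52 + 57\right)^{2}} = - \frac{2}{-3924 + 109^{2}} = - \frac{2}{-3924 + 11881} = - \frac{2}{7957} \approx -0.00025135$)
$H + U = 35527 - \frac{2}{7957} = \frac{282688337}{7957}$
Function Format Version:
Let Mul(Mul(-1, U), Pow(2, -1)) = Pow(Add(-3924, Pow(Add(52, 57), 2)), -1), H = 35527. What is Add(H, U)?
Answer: Rational(282688337, 7957) ≈ 35527.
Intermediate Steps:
U = Rational(-2, 7957) (U = Mul(-2, Pow(Add(-3924, Pow(Add(52, 57), 2)), -1)) = Mul(-2, Pow(Add(-3924, Pow(109, 2)), -1)) = Mul(-2, Pow(Add(-3924, 11881), -1)) = Mul(-2, Pow(7957, -1)) = Mul(-2, Rational(1, 7957)) = Rational(-2, 7957) ≈ -0.00025135)
Add(H, U) = Add(35527, Rational(-2, 7957)) = Rational(282688337, 7957)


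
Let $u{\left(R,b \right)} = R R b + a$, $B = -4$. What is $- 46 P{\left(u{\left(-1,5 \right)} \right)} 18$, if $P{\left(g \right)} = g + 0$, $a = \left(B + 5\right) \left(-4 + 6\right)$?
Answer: $-5796$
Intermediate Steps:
$a = 2$ ($a = \left(-4 + 5\right) \left(-4 + 6\right) = 1 \cdot 2 = 2$)
$u{\left(R,b \right)} = 2 + b R^{2}$ ($u{\left(R,b \right)} = R R b + 2 = R^{2} b + 2 = b R^{2} + 2 = 2 + b R^{2}$)
$P{\left(g \right)} = g$
$- 46 P{\left(u{\left(-1,5 \right)} \right)} 18 = - 46 \left(2 + 5 \left(-1\right)^{2}\right) 18 = - 46 \left(2 + 5 \cdot 1\right) 18 = - 46 \left(2 + 5\right) 18 = \left(-46\right) 7 \cdot 18 = \left(-322\right) 18 = -5796$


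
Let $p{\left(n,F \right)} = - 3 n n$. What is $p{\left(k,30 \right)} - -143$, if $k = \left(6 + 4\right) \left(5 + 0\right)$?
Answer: $-7357$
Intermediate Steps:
$k = 50$ ($k = 10 \cdot 5 = 50$)
$p{\left(n,F \right)} = - 3 n^{2}$
$p{\left(k,30 \right)} - -143 = - 3 \cdot 50^{2} - -143 = \left(-3\right) 2500 + 143 = -7500 + 143 = -7357$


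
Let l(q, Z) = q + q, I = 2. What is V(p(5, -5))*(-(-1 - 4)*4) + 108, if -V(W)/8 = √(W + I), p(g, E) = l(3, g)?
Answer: 108 - 320*√2 ≈ -344.55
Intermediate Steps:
l(q, Z) = 2*q
p(g, E) = 6 (p(g, E) = 2*3 = 6)
V(W) = -8*√(2 + W) (V(W) = -8*√(W + 2) = -8*√(2 + W))
V(p(5, -5))*(-(-1 - 4)*4) + 108 = (-8*√(2 + 6))*(-(-1 - 4)*4) + 108 = (-16*√2)*(-(-5)*4) + 108 = (-16*√2)*(-1*(-20)) + 108 = -16*√2*20 + 108 = -320*√2 + 108 = 108 - 320*√2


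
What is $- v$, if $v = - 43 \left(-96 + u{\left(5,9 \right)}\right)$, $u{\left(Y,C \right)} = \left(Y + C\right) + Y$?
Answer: $-3311$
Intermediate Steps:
$u{\left(Y,C \right)} = C + 2 Y$ ($u{\left(Y,C \right)} = \left(C + Y\right) + Y = C + 2 Y$)
$v = 3311$ ($v = - 43 \left(-96 + \left(9 + 2 \cdot 5\right)\right) = - 43 \left(-96 + \left(9 + 10\right)\right) = - 43 \left(-96 + 19\right) = \left(-43\right) \left(-77\right) = 3311$)
$- v = \left(-1\right) 3311 = -3311$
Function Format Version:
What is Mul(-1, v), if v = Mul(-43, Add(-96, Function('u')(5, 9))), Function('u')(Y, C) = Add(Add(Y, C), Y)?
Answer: -3311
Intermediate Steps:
Function('u')(Y, C) = Add(C, Mul(2, Y)) (Function('u')(Y, C) = Add(Add(C, Y), Y) = Add(C, Mul(2, Y)))
v = 3311 (v = Mul(-43, Add(-96, Add(9, Mul(2, 5)))) = Mul(-43, Add(-96, Add(9, 10))) = Mul(-43, Add(-96, 19)) = Mul(-43, -77) = 3311)
Mul(-1, v) = Mul(-1, 3311) = -3311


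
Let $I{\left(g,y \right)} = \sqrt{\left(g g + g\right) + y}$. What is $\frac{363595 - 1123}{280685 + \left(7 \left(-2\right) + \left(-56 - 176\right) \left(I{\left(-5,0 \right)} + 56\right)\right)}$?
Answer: $\frac{97026142488}{71650970561} + \frac{168187008 \sqrt{5}}{71650970561} \approx 1.3594$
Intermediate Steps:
$I{\left(g,y \right)} = \sqrt{g + y + g^{2}}$ ($I{\left(g,y \right)} = \sqrt{\left(g^{2} + g\right) + y} = \sqrt{\left(g + g^{2}\right) + y} = \sqrt{g + y + g^{2}}$)
$\frac{363595 - 1123}{280685 + \left(7 \left(-2\right) + \left(-56 - 176\right) \left(I{\left(-5,0 \right)} + 56\right)\right)} = \frac{363595 - 1123}{280685 + \left(7 \left(-2\right) + \left(-56 - 176\right) \left(\sqrt{-5 + 0 + \left(-5\right)^{2}} + 56\right)\right)} = \frac{362472}{280685 - \left(14 + 232 \left(\sqrt{-5 + 0 + 25} + 56\right)\right)} = \frac{362472}{280685 - \left(14 + 232 \left(\sqrt{20} + 56\right)\right)} = \frac{362472}{280685 - \left(14 + 232 \left(2 \sqrt{5} + 56\right)\right)} = \frac{362472}{280685 - \left(14 + 232 \left(56 + 2 \sqrt{5}\right)\right)} = \frac{362472}{280685 - \left(13006 + 464 \sqrt{5}\right)} = \frac{362472}{267679 - 464 \sqrt{5}}$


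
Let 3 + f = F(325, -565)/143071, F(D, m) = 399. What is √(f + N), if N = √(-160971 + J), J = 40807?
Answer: √(-61350847794 + 40938622082*I*√30041)/143071 ≈ 13.108 + 13.222*I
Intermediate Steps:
f = -428814/143071 (f = -3 + 399/143071 = -428814/143071 ≈ -2.9972)
N = 2*I*√30041 (N = √(-160971 + 40807) = √(-120164) = 2*I*√30041 ≈ 346.65*I)
√(f + N) = √(-428814/143071 + 2*I*√30041)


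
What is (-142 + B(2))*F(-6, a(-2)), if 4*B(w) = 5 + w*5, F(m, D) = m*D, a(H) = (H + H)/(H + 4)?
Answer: -1659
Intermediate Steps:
a(H) = 2*H/(4 + H) (a(H) = (2*H)/(4 + H) = 2*H/(4 + H))
F(m, D) = D*m
B(w) = 5/4 + 5*w/4 (B(w) = (5 + w*5)/4 = (5 + 5*w)/4 = 5/4 + 5*w/4)
(-142 + B(2))*F(-6, a(-2)) = (-142 + (5/4 + (5/4)*2))*((2*(-2)/(4 - 2))*(-6)) = (-142 + (5/4 + 5/2))*((2*(-2)/2)*(-6)) = (-142 + 15/4)*((2*(-2)*(1/2))*(-6)) = -(-553)*(-6)/2 = -553/4*12 = -1659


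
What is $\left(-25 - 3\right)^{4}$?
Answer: $614656$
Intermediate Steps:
$\left(-25 - 3\right)^{4} = \left(-28\right)^{4} = 614656$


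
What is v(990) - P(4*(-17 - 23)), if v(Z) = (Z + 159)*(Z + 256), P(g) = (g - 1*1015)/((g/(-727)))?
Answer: 45983773/32 ≈ 1.4370e+6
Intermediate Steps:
P(g) = -727*(-1015 + g)/g (P(g) = (g - 1015)/((g*(-1/727))) = (-1015 + g)/((-g/727)) = (-1015 + g)*(-727/g) = -727*(-1015 + g)/g)
v(Z) = (159 + Z)*(256 + Z)
v(990) - P(4*(-17 - 23)) = (40704 + 990² + 415*990) - (-727 + 737905/((4*(-17 - 23)))) = (40704 + 980100 + 410850) - (-727 + 737905/((4*(-40)))) = 1431654 - (-727 + 737905/(-160)) = 1431654 - (-727 + 737905*(-1/160)) = 1431654 - (-727 - 147581/32) = 1431654 - 1*(-170845/32) = 1431654 + 170845/32 = 45983773/32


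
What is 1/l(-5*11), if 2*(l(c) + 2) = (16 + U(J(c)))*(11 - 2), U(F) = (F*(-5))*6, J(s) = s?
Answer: 1/7495 ≈ 0.00013342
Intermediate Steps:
U(F) = -30*F (U(F) = -5*F*6 = -30*F)
l(c) = 70 - 135*c (l(c) = -2 + ((16 - 30*c)*(11 - 2))/2 = -2 + ((16 - 30*c)*9)/2 = -2 + (144 - 270*c)/2 = -2 + (72 - 135*c) = 70 - 135*c)
1/l(-5*11) = 1/(70 - (-675)*11) = 1/(70 - 135*(-55)) = 1/(70 + 7425) = 1/7495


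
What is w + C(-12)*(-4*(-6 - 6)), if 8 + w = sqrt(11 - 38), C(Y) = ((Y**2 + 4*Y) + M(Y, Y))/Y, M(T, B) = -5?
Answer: -372 + 3*I*sqrt(3) ≈ -372.0 + 5.1962*I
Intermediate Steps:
C(Y) = (-5 + Y**2 + 4*Y)/Y (C(Y) = ((Y**2 + 4*Y) - 5)/Y = (-5 + Y**2 + 4*Y)/Y)
w = -8 + 3*I*sqrt(3) (w = -8 + sqrt(11 - 38) = -8 + sqrt(-27) = -8 + 3*I*sqrt(3) ≈ -8.0 + 5.1962*I)
w + C(-12)*(-4*(-6 - 6)) = (-8 + 3*I*sqrt(3)) + (4 - 12 - 5/(-12))*(-4*(-6 - 6)) = (-8 + 3*I*sqrt(3)) + (4 - 12 - 5*(-1/12))*(-4*(-12)) = (-8 + 3*I*sqrt(3)) + (4 - 12 + 5/12)*48 = (-8 + 3*I*sqrt(3)) - 91/12*48 = (-8 + 3*I*sqrt(3)) - 364 = -372 + 3*I*sqrt(3)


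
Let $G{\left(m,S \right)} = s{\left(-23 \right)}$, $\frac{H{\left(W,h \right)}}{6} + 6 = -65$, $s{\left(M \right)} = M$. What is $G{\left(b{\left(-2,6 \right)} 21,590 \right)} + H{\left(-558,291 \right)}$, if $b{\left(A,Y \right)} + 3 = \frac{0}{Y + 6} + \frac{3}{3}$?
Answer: $-449$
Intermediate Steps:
$b{\left(A,Y \right)} = -2$ ($b{\left(A,Y \right)} = -3 + \left(\frac{0}{Y + 6} + \frac{3}{3}\right) = -3 + \left(\frac{0}{6 + Y} + 3 \cdot \frac{1}{3}\right) = -3 + \left(0 + 1\right) = -3 + 1 = -2$)
$H{\left(W,h \right)} = -426$ ($H{\left(W,h \right)} = -36 + 6 \left(-65\right) = -36 - 390 = -426$)
$G{\left(m,S \right)} = -23$
$G{\left(b{\left(-2,6 \right)} 21,590 \right)} + H{\left(-558,291 \right)} = -23 - 426 = -449$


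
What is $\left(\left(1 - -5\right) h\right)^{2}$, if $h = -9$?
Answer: $2916$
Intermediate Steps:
$\left(\left(1 - -5\right) h\right)^{2} = \left(\left(1 - -5\right) \left(-9\right)\right)^{2} = \left(\left(1 + 5\right) \left(-9\right)\right)^{2} = \left(6 \left(-9\right)\right)^{2} = \left(-54\right)^{2} = 2916$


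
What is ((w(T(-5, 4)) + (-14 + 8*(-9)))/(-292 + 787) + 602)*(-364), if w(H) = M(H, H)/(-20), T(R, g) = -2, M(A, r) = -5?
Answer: -108437147/495 ≈ -2.1907e+5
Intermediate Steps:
w(H) = ¼ (w(H) = -5/(-20) = -5*(-1/20) = ¼)
((w(T(-5, 4)) + (-14 + 8*(-9)))/(-292 + 787) + 602)*(-364) = ((¼ + (-14 + 8*(-9)))/(-292 + 787) + 602)*(-364) = ((¼ + (-14 - 72))/495 + 602)*(-364) = ((¼ - 86)*(1/495) + 602)*(-364) = (-343/4*1/495 + 602)*(-364) = (-343/1980 + 602)*(-364) = (1191617/1980)*(-364) = -108437147/495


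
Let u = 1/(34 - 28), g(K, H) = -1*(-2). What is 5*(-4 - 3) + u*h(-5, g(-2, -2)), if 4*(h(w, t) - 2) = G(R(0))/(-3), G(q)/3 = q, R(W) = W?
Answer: -104/3 ≈ -34.667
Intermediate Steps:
g(K, H) = 2
G(q) = 3*q
h(w, t) = 2 (h(w, t) = 2 + ((3*0)/(-3))/4 = 2 + (0*(-⅓))/4 = 2 + (¼)*0 = 2 + 0 = 2)
u = ⅙ (u = 1/6 = ⅙ ≈ 0.16667)
5*(-4 - 3) + u*h(-5, g(-2, -2)) = 5*(-4 - 3) + (⅙)*2 = 5*(-7) + ⅓ = -35 + ⅓ = -104/3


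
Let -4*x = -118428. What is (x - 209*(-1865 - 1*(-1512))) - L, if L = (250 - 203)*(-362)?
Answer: 120398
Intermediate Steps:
L = -17014 (L = 47*(-362) = -17014)
x = 29607 (x = -1/4*(-118428) = 29607)
(x - 209*(-1865 - 1*(-1512))) - L = (29607 - 209*(-1865 - 1*(-1512))) - 1*(-17014) = (29607 - 209*(-1865 + 1512)) + 17014 = (29607 - 209*(-353)) + 17014 = (29607 + 73777) + 17014 = 103384 + 17014 = 120398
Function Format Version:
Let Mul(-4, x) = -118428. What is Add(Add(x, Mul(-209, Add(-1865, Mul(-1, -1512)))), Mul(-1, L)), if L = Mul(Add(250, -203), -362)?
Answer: 120398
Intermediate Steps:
L = -17014 (L = Mul(47, -362) = -17014)
x = 29607 (x = Mul(Rational(-1, 4), -118428) = 29607)
Add(Add(x, Mul(-209, Add(-1865, Mul(-1, -1512)))), Mul(-1, L)) = Add(Add(29607, Mul(-209, Add(-1865, Mul(-1, -1512)))), Mul(-1, -17014)) = Add(Add(29607, Mul(-209, Add(-1865, 1512))), 17014) = Add(Add(29607, Mul(-209, -353)), 17014) = Add(Add(29607, 73777), 17014) = Add(103384, 17014) = 120398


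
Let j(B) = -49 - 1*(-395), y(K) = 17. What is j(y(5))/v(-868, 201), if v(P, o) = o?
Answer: 346/201 ≈ 1.7214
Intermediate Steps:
j(B) = 346 (j(B) = -49 + 395 = 346)
j(y(5))/v(-868, 201) = 346/201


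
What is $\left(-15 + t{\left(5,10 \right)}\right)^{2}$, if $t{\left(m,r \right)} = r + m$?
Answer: $0$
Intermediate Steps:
$t{\left(m,r \right)} = m + r$
$\left(-15 + t{\left(5,10 \right)}\right)^{2} = \left(-15 + \left(5 + 10\right)\right)^{2} = \left(-15 + 15\right)^{2} = 0^{2} = 0$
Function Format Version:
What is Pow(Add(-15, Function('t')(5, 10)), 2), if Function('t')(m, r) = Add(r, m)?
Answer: 0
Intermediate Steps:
Function('t')(m, r) = Add(m, r)
Pow(Add(-15, Function('t')(5, 10)), 2) = Pow(Add(-15, Add(5, 10)), 2) = Pow(Add(-15, 15), 2) = Pow(0, 2) = 0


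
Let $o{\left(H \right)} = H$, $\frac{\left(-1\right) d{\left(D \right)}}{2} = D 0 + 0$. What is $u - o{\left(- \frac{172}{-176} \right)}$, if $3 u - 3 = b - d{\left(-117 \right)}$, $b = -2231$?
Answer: $- \frac{98161}{132} \approx -743.64$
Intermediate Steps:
$d{\left(D \right)} = 0$ ($d{\left(D \right)} = - 2 \left(D 0 + 0\right) = - 2 \left(0 + 0\right) = \left(-2\right) 0 = 0$)
$u = - \frac{2228}{3}$ ($u = 1 + \frac{-2231 - 0}{3} = 1 + \frac{-2231 + 0}{3} = 1 + \frac{1}{3} \left(-2231\right) = 1 - \frac{2231}{3} = - \frac{2228}{3} \approx -742.67$)
$u - o{\left(- \frac{172}{-176} \right)} = - \frac{2228}{3} - - \frac{172}{-176} = - \frac{2228}{3} - \left(-172\right) \left(- \frac{1}{176}\right) = - \frac{2228}{3} - \frac{43}{44} = - \frac{98161}{132}$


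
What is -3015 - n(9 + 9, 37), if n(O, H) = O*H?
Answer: -3681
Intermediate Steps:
n(O, H) = H*O
-3015 - n(9 + 9, 37) = -3015 - 37*(9 + 9) = -3015 - 37*18 = -3015 - 1*666 = -3015 - 666 = -3681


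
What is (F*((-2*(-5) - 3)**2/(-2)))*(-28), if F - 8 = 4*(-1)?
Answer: 2744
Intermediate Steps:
F = 4 (F = 8 + 4*(-1) = 8 - 4 = 4)
(F*((-2*(-5) - 3)**2/(-2)))*(-28) = (4*((-2*(-5) - 3)**2/(-2)))*(-28) = (4*((10 - 3)**2*(-1/2)))*(-28) = (4*(7**2*(-1/2)))*(-28) = (4*(49*(-1/2)))*(-28) = (4*(-49/2))*(-28) = -98*(-28) = 2744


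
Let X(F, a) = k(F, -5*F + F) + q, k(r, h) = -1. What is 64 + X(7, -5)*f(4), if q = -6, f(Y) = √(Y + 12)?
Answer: 36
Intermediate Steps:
f(Y) = √(12 + Y)
X(F, a) = -7 (X(F, a) = -1 - 6 = -7)
64 + X(7, -5)*f(4) = 64 - 7*√(12 + 4) = 64 - 7*√16 = 64 - 7*4 = 64 - 28 = 36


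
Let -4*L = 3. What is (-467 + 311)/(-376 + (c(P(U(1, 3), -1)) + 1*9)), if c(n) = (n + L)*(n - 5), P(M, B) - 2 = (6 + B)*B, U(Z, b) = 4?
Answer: 156/337 ≈ 0.46291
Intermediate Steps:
L = -¾ (L = -¼*3 = -¾ ≈ -0.75000)
P(M, B) = 2 + B*(6 + B) (P(M, B) = 2 + (6 + B)*B = 2 + B*(6 + B))
c(n) = (-5 + n)*(-¾ + n) (c(n) = (n - ¾)*(n - 5) = (-¾ + n)*(-5 + n) = (-5 + n)*(-¾ + n))
(-467 + 311)/(-376 + (c(P(U(1, 3), -1)) + 1*9)) = (-467 + 311)/(-376 + ((15/4 + (2 + (-1)² + 6*(-1))² - 23*(2 + (-1)² + 6*(-1))/4) + 1*9)) = -156/(-376 + ((15/4 + (2 + 1 - 6)² - 23*(2 + 1 - 6)/4) + 9)) = -156/(-376 + ((15/4 + (-3)² - 23/4*(-3)) + 9)) = -156/(-376 + ((15/4 + 9 + 69/4) + 9)) = -156/(-376 + (30 + 9)) = -156/(-376 + 39) = -156/(-337) = -156*(-1/337) = 156/337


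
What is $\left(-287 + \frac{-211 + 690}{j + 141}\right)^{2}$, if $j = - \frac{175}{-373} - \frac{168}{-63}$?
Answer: $\frac{2093396945859025}{26013818944} \approx 80473.0$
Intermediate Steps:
$j = \frac{3509}{1119}$ ($j = \left(-175\right) \left(- \frac{1}{373}\right) - - \frac{8}{3} = \frac{175}{373} + \frac{8}{3} = \frac{3509}{1119} \approx 3.1358$)
$\left(-287 + \frac{-211 + 690}{j + 141}\right)^{2} = \left(-287 + \frac{-211 + 690}{\frac{3509}{1119} + 141}\right)^{2} = \left(-287 + \frac{479}{\frac{161288}{1119}}\right)^{2} = \left(-287 + 479 \cdot \frac{1119}{161288}\right)^{2} = \left(-287 + \frac{536001}{161288}\right)^{2} = \left(- \frac{45753655}{161288}\right)^{2} = \frac{2093396945859025}{26013818944}$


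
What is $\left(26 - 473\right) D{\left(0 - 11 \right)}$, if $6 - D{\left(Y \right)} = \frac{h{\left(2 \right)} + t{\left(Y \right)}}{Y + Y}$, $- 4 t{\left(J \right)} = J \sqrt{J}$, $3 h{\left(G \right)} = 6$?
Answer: $- \frac{29949}{11} - \frac{447 i \sqrt{11}}{8} \approx -2722.6 - 185.32 i$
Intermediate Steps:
$h{\left(G \right)} = 2$ ($h{\left(G \right)} = \frac{1}{3} \cdot 6 = 2$)
$t{\left(J \right)} = - \frac{J^{\frac{3}{2}}}{4}$ ($t{\left(J \right)} = - \frac{J \sqrt{J}}{4} = - \frac{J^{\frac{3}{2}}}{4}$)
$D{\left(Y \right)} = 6 - \frac{2 - \frac{Y^{\frac{3}{2}}}{4}}{2 Y}$ ($D{\left(Y \right)} = 6 - \frac{2 - \frac{Y^{\frac{3}{2}}}{4}}{Y + Y} = 6 - \frac{2 - \frac{Y^{\frac{3}{2}}}{4}}{2 Y}$)
$\left(26 - 473\right) D{\left(0 - 11 \right)} = \left(26 - 473\right) \left(6 - \frac{1}{0 - 11} + \frac{\sqrt{0 - 11}}{8}\right) = - 447 \left(6 - \frac{1}{-11} + \frac{\sqrt{-11}}{8}\right) = - 447 \left(6 - - \frac{1}{11} + \frac{i \sqrt{11}}{8}\right) = - 447 \left(6 + \frac{1}{11} + \frac{i \sqrt{11}}{8}\right) = - 447 \left(\frac{67}{11} + \frac{i \sqrt{11}}{8}\right) = - \frac{29949}{11} - \frac{447 i \sqrt{11}}{8}$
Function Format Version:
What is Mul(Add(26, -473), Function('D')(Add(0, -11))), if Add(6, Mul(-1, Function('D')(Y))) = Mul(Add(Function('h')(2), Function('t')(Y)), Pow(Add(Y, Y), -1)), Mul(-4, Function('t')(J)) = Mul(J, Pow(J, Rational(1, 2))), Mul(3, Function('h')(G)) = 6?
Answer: Add(Rational(-29949, 11), Mul(Rational(-447, 8), I, Pow(11, Rational(1, 2)))) ≈ Add(-2722.6, Mul(-185.32, I))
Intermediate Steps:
Function('h')(G) = 2 (Function('h')(G) = Mul(Rational(1, 3), 6) = 2)
Function('t')(J) = Mul(Rational(-1, 4), Pow(J, Rational(3, 2))) (Function('t')(J) = Mul(Rational(-1, 4), Mul(J, Pow(J, Rational(1, 2)))) = Mul(Rational(-1, 4), Pow(J, Rational(3, 2))))
Function('D')(Y) = Add(6, Mul(Rational(-1, 2), Pow(Y, -1), Add(2, Mul(Rational(-1, 4), Pow(Y, Rational(3, 2)))))) (Function('D')(Y) = Add(6, Mul(-1, Mul(Add(2, Mul(Rational(-1, 4), Pow(Y, Rational(3, 2)))), Pow(Add(Y, Y), -1)))) = Add(6, Mul(-1, Mul(Add(2, Mul(Rational(-1, 4), Pow(Y, Rational(3, 2)))), Pow(Mul(2, Y), -1)))) = Add(6, Mul(-1, Mul(Add(2, Mul(Rational(-1, 4), Pow(Y, Rational(3, 2)))), Mul(Rational(1, 2), Pow(Y, -1))))) = Add(6, Mul(-1, Mul(Rational(1, 2), Pow(Y, -1), Add(2, Mul(Rational(-1, 4), Pow(Y, Rational(3, 2))))))) = Add(6, Mul(Rational(-1, 2), Pow(Y, -1), Add(2, Mul(Rational(-1, 4), Pow(Y, Rational(3, 2)))))))
Mul(Add(26, -473), Function('D')(Add(0, -11))) = Mul(Add(26, -473), Add(6, Mul(-1, Pow(Add(0, -11), -1)), Mul(Rational(1, 8), Pow(Add(0, -11), Rational(1, 2))))) = Mul(-447, Add(6, Mul(-1, Pow(-11, -1)), Mul(Rational(1, 8), Pow(-11, Rational(1, 2))))) = Mul(-447, Add(6, Mul(-1, Rational(-1, 11)), Mul(Rational(1, 8), Mul(I, Pow(11, Rational(1, 2)))))) = Mul(-447, Add(6, Rational(1, 11), Mul(Rational(1, 8), I, Pow(11, Rational(1, 2))))) = Mul(-447, Add(Rational(67, 11), Mul(Rational(1, 8), I, Pow(11, Rational(1, 2))))) = Add(Rational(-29949, 11), Mul(Rational(-447, 8), I, Pow(11, Rational(1, 2))))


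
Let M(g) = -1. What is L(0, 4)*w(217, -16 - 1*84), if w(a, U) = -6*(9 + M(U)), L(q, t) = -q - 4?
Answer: 192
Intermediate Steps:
L(q, t) = -4 - q
w(a, U) = -48 (w(a, U) = -6*(9 - 1) = -6*8 = -48)
L(0, 4)*w(217, -16 - 1*84) = (-4 - 1*0)*(-48) = (-4 + 0)*(-48) = -4*(-48) = 192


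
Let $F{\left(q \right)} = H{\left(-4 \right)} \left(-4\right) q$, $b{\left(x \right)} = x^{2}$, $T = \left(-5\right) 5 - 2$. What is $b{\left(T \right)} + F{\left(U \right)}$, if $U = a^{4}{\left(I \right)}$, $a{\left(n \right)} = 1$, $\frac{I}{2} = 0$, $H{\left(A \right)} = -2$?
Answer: $737$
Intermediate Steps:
$I = 0$ ($I = 2 \cdot 0 = 0$)
$T = -27$ ($T = -25 - 2 = -27$)
$U = 1$ ($U = 1^{4} = 1$)
$F{\left(q \right)} = 8 q$ ($F{\left(q \right)} = \left(-2\right) \left(-4\right) q = 8 q$)
$b{\left(T \right)} + F{\left(U \right)} = \left(-27\right)^{2} + 8 \cdot 1 = 729 + 8 = 737$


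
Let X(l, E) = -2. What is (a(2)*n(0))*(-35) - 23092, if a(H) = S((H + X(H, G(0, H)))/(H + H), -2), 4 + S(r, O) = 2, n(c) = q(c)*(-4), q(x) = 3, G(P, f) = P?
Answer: -23932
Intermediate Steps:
n(c) = -12 (n(c) = 3*(-4) = -12)
S(r, O) = -2 (S(r, O) = -4 + 2 = -2)
a(H) = -2
(a(2)*n(0))*(-35) - 23092 = -2*(-12)*(-35) - 23092 = 24*(-35) - 23092 = -840 - 23092 = -23932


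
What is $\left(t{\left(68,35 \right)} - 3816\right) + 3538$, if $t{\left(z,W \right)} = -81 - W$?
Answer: $-394$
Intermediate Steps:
$\left(t{\left(68,35 \right)} - 3816\right) + 3538 = \left(\left(-81 - 35\right) - 3816\right) + 3538 = \left(-116 - 3816\right) + 3538 = -3932 + 3538 = -394$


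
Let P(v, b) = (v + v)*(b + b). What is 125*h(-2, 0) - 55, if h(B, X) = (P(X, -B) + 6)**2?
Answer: 4445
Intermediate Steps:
P(v, b) = 4*b*v (P(v, b) = (2*v)*(2*b) = 4*b*v)
h(B, X) = (6 - 4*B*X)**2 (h(B, X) = (4*(-B)*X + 6)**2 = (-4*B*X + 6)**2 = (6 - 4*B*X)**2)
125*h(-2, 0) - 55 = 125*(4*(3 - 2*(-2)*0)**2) - 55 = 125*(4*(3 + 0)**2) - 55 = 125*(4*3**2) - 55 = 125*(4*9) - 55 = 125*36 - 55 = 4500 - 55 = 4445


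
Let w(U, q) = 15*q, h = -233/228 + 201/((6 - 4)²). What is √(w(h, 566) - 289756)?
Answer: I*√281266 ≈ 530.34*I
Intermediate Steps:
h = 2806/57 (h = -233*1/228 + 201/(2²) = -233/228 + 201/4 = 2806/57 ≈ 49.228)
√(w(h, 566) - 289756) = √(15*566 - 289756) = √(8490 - 289756) = √(-281266) = I*√281266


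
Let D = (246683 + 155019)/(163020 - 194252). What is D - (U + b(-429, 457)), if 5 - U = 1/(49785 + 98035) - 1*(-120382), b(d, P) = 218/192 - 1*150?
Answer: 208640285906917/1731267840 ≈ 1.2051e+5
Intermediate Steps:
b(d, P) = -14291/96 (b(d, P) = 218*(1/192) - 150 = 109/96 - 150 = -14291/96)
U = -17794128141/147820 (U = 5 - (1/(49785 + 98035) - 1*(-120382)) = 5 - (1/147820 + 120382) = 5 - 1*17794867241/147820 = 5 - 17794867241/147820 = -17794128141/147820 ≈ -1.2038e+5)
D = -200851/15616 (D = 401702/(-31232) = 401702*(-1/31232) = -200851/15616 ≈ -12.862)
D - (U + b(-429, 457)) = -200851/15616 - (-17794128141/147820 - 14291/96) = -200851/15616 - 1*(-427587199289/3547680) = -200851/15616 + 427587199289/3547680 = 208640285906917/1731267840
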